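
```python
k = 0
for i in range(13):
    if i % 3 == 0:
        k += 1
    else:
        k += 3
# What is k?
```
Trace:
  k=0
  k=1, i=0
  k=4, i=1
  k=7, i=2
  k=8, i=3
  k=11, i=4
  k=14, i=5
  k=15, i=6
  k=18, i=7
  k=21, i=8
  k=22, i=9
  k=25, i=10
  k=28, i=11
  k=29, i=12

Final answer: 29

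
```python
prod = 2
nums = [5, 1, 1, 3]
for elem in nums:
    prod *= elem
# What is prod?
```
Trace:
  prod=2
  prod=10, elem=5
  prod=10, elem=1
  prod=10, elem=1
  prod=30, elem=3

Final answer: 30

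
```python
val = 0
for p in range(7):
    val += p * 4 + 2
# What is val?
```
Trace:
  val=0
  val=2, p=0
  val=8, p=1
  val=18, p=2
  val=32, p=3
  val=50, p=4
  val=72, p=5
  val=98, p=6

Final answer: 98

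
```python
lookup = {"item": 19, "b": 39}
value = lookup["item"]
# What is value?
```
Trace:
  lookup={'item': 19, 'b': 39}
  lookup={'item': 19, 'b': 39}, value=19

Final answer: 19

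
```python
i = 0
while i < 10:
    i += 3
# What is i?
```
Trace:
  i=0
  i=3
  i=6
  i=9
  i=12

Final answer: 12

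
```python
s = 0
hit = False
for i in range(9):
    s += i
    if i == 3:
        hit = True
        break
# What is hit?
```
Trace:
  s=0
  s=0, hit=False
  s=0, hit=False, i=0
  s=1, hit=False, i=1
  s=3, hit=False, i=2
  s=6, hit=True, i=3

Final answer: True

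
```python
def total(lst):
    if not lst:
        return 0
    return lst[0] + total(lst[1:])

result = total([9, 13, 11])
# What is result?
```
Call trace:
total(lst=[9, 13, 11])
  total(lst=[13, 11])
    total(lst=[11])
      total(lst=[])
      -> return 0
    -> return 11
  -> return 24
-> return 33

Final answer: 33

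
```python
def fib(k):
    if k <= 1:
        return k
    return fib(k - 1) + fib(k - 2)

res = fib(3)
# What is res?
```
Call trace:
fib(k=3)
  fib(k=2)
    fib(k=1)
    -> return 1
    fib(k=0)
    -> return 0
  -> return 1
  fib(k=1)
  -> return 1
-> return 2

Final answer: 2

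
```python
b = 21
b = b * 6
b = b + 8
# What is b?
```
Trace:
  b=21
  b=126
  b=134

Final answer: 134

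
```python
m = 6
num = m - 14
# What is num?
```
Trace:
  m=6
  m=6, num=-8

Final answer: -8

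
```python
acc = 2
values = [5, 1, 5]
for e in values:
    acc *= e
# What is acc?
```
Trace:
  acc=2
  acc=10, e=5
  acc=10, e=1
  acc=50, e=5

Final answer: 50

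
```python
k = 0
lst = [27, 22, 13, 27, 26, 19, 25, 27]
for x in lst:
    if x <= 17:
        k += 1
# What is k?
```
Trace:
  k=0
  k=0, x=27
  k=0, x=22
  k=1, x=13
  k=1, x=27
  k=1, x=26
  k=1, x=19
  k=1, x=25
  k=1, x=27

Final answer: 1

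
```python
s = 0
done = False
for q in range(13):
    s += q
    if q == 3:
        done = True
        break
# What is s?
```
Trace:
  s=0
  s=0, done=False
  s=0, done=False, q=0
  s=1, done=False, q=1
  s=3, done=False, q=2
  s=6, done=True, q=3

Final answer: 6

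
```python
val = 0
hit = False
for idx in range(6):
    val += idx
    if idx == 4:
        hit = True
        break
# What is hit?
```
Trace:
  val=0
  val=0, hit=False
  val=0, hit=False, idx=0
  val=1, hit=False, idx=1
  val=3, hit=False, idx=2
  val=6, hit=False, idx=3
  val=10, hit=True, idx=4

Final answer: True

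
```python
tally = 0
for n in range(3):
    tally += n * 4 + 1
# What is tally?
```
Trace:
  tally=0
  tally=1, n=0
  tally=6, n=1
  tally=15, n=2

Final answer: 15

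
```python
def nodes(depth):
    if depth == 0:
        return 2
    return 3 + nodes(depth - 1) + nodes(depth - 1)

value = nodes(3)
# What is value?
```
Call trace (a repeated sub-call is expanded the first time; later identical calls just restate its return value):
nodes(depth=3)
  nodes(depth=2)
    nodes(depth=1)
      nodes(depth=0)
      -> return 2
      nodes(depth=0)
      -> return 2
    -> return 7
    nodes(depth=1) -> return 7  (same call as traced above)
  -> return 17
  nodes(depth=2) -> return 17  (same call as traced above)
-> return 37

Final answer: 37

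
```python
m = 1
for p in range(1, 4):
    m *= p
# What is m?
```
Trace:
  m=1
  m=1, p=1
  m=2, p=2
  m=6, p=3

Final answer: 6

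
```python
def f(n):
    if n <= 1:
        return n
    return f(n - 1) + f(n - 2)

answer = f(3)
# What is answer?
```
Call trace:
f(n=3)
  f(n=2)
    f(n=1)
    -> return 1
    f(n=0)
    -> return 0
  -> return 1
  f(n=1)
  -> return 1
-> return 2

Final answer: 2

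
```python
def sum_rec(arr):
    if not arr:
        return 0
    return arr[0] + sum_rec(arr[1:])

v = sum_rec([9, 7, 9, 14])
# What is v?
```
Call trace:
sum_rec(arr=[9, 7, 9, 14])
  sum_rec(arr=[7, 9, 14])
    sum_rec(arr=[9, 14])
      sum_rec(arr=[14])
        sum_rec(arr=[])
        -> return 0
      -> return 14
    -> return 23
  -> return 30
-> return 39

Final answer: 39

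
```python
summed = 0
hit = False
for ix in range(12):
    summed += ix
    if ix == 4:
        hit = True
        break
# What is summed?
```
Trace:
  summed=0
  summed=0, hit=False
  summed=0, hit=False, ix=0
  summed=1, hit=False, ix=1
  summed=3, hit=False, ix=2
  summed=6, hit=False, ix=3
  summed=10, hit=True, ix=4

Final answer: 10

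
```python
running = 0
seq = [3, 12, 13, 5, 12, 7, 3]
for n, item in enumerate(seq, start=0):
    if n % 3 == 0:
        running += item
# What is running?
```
Trace:
  running=0
  running=3, n=0, item=3
  running=3, n=1, item=12
  running=3, n=2, item=13
  running=8, n=3, item=5
  running=8, n=4, item=12
  running=8, n=5, item=7
  running=11, n=6, item=3

Final answer: 11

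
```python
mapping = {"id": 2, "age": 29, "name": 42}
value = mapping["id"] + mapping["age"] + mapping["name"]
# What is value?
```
Trace:
  mapping={'id': 2, 'age': 29, 'name': 42}
  mapping={'id': 2, 'age': 29, 'name': 42}, value=73

Final answer: 73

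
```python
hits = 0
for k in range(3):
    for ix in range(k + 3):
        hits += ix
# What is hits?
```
Trace:
  hits=0
  hits=0, k=0, ix=0
  hits=1, k=0, ix=1
  hits=3, k=0, ix=2
  hits=3, k=1, ix=0
  hits=4, k=1, ix=1
  hits=6, k=1, ix=2
  hits=9, k=1, ix=3
  hits=9, k=2, ix=0
  hits=10, k=2, ix=1
  hits=12, k=2, ix=2
  hits=15, k=2, ix=3
  hits=19, k=2, ix=4

Final answer: 19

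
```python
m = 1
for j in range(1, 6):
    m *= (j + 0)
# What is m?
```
Trace:
  m=1
  m=1, j=1
  m=2, j=2
  m=6, j=3
  m=24, j=4
  m=120, j=5

Final answer: 120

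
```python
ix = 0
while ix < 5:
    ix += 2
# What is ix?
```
Trace:
  ix=0
  ix=2
  ix=4
  ix=6

Final answer: 6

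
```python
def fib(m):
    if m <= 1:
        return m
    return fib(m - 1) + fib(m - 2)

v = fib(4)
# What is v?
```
Call trace (a repeated sub-call is expanded the first time; later identical calls just restate its return value):
fib(m=4)
  fib(m=3)
    fib(m=2)
      fib(m=1)
      -> return 1
      fib(m=0)
      -> return 0
    -> return 1
    fib(m=1)
    -> return 1
  -> return 2
  fib(m=2) -> return 1  (same call as traced above)
-> return 3

Final answer: 3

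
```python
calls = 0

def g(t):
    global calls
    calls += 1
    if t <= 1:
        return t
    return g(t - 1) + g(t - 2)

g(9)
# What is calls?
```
Call trace (a repeated sub-call is expanded the first time; later identical calls just restate its return value):
g(t=9)
  g(t=8)
    g(t=7)
      g(t=6)
        g(t=5)
          g(t=4)
            g(t=3)
              g(t=2)
                g(t=1)
                -> return 1
                g(t=0)
                -> return 0
              -> return 1
              g(t=1)
              -> return 1
            -> return 2
            g(t=2) -> return 1  (same call as traced above)
          -> return 3
          g(t=3) -> return 2  (same call as traced above)
        -> return 5
        g(t=4) -> return 3  (same call as traced above)
      -> return 8
      g(t=5) -> return 5  (same call as traced above)
    -> return 13
    g(t=6) -> return 8  (same call as traced above)
  -> return 21
  g(t=7) -> return 13  (same call as traced above)
-> return 34

calls is incremented once per call, so count the calls in each subtree. Let C(t) = number of calls made by g(t).
C(0) = C(1) = 1 (base case, no recursion); C(t) = 1 + C(t - 1) + C(t - 2) otherwise.
C(2) = 1 + C(1) + C(0) = 1 + 1 + 1 = 3
C(3) = 1 + C(2) + C(1) = 1 + 3 + 1 = 5
C(4) = 1 + C(3) + C(2) = 1 + 5 + 3 = 9
C(5) = 1 + C(4) + C(3) = 1 + 9 + 5 = 15
C(6) = 1 + C(5) + C(4) = 1 + 15 + 9 = 25
C(7) = 1 + C(6) + C(5) = 1 + 25 + 15 = 41
C(8) = 1 + C(7) + C(6) = 1 + 41 + 25 = 67
C(9) = 1 + C(8) + C(7) = 1 + 67 + 41 = 109
calls = C(9) = 109

Final answer: 109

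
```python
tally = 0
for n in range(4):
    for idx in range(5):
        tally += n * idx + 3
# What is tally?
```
Trace:
  tally=0
  tally=3, n=0, idx=0
  tally=6, n=0, idx=1
  tally=9, n=0, idx=2
  tally=12, n=0, idx=3
  tally=15, n=0, idx=4
  tally=18, n=1, idx=0
  tally=22, n=1, idx=1
  tally=27, n=1, idx=2
  tally=33, n=1, idx=3
  tally=40, n=1, idx=4
  tally=43, n=2, idx=0
  tally=48, n=2, idx=1
  tally=55, n=2, idx=2
  tally=64, n=2, idx=3
  tally=75, n=2, idx=4
  tally=78, n=3, idx=0
  tally=84, n=3, idx=1
  tally=93, n=3, idx=2
  tally=105, n=3, idx=3
  tally=120, n=3, idx=4

Final answer: 120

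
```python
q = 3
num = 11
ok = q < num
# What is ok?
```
Trace:
  q=3
  q=3, num=11
  q=3, num=11, ok=True

Final answer: True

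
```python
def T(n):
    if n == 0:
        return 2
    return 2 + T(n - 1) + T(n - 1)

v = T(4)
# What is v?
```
Call trace (a repeated sub-call is expanded the first time; later identical calls just restate its return value):
T(n=4)
  T(n=3)
    T(n=2)
      T(n=1)
        T(n=0)
        -> return 2
        T(n=0)
        -> return 2
      -> return 6
      T(n=1) -> return 6  (same call as traced above)
    -> return 14
    T(n=2) -> return 14  (same call as traced above)
  -> return 30
  T(n=3) -> return 30  (same call as traced above)
-> return 62

Final answer: 62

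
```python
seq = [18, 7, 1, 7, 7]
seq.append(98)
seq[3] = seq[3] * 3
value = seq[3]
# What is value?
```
Trace:
  seq=[18, 7, 1, 7, 7]
  seq=[18, 7, 1, 7, 7, 98]
  seq=[18, 7, 1, 21, 7, 98]
  seq=[18, 7, 1, 21, 7, 98], value=21

Final answer: 21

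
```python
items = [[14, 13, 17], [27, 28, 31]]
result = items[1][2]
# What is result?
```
Trace:
  items=[[14, 13, 17], [27, 28, 31]]
  items=[[14, 13, 17], [27, 28, 31]], result=31

Final answer: 31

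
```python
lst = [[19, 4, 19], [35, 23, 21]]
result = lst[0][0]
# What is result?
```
Trace:
  lst=[[19, 4, 19], [35, 23, 21]]
  lst=[[19, 4, 19], [35, 23, 21]], result=19

Final answer: 19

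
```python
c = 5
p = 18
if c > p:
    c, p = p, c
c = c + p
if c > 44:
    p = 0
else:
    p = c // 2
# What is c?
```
Trace:
  c=5
  c=5, p=18
  c=5, p=18
  c=23, p=18
  c=23, p=11

Final answer: 23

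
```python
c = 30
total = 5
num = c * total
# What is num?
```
Trace:
  c=30
  c=30, total=5
  c=30, total=5, num=150

Final answer: 150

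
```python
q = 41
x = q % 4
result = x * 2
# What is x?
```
Trace:
  q=41
  q=41, x=1
  q=41, x=1, result=2

Final answer: 1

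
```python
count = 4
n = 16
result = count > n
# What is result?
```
Trace:
  count=4
  count=4, n=16
  count=4, n=16, result=False

Final answer: False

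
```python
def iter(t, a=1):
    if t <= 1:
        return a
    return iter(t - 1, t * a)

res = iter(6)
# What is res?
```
Call trace:
iter(t=6, a=1)
  iter(t=5, a=6)
    iter(t=4, a=30)
      iter(t=3, a=120)
        iter(t=2, a=360)
          iter(t=1, a=720)
          -> return 720
        -> return 720
      -> return 720
    -> return 720
  -> return 720
-> return 720

Final answer: 720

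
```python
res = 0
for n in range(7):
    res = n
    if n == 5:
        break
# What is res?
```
Trace:
  res=0
  res=0, n=0
  res=1, n=1
  res=2, n=2
  res=3, n=3
  res=4, n=4
  res=5, n=5

Final answer: 5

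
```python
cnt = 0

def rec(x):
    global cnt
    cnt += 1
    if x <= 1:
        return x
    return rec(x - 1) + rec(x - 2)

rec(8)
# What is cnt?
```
Call trace (a repeated sub-call is expanded the first time; later identical calls just restate its return value):
rec(x=8)
  rec(x=7)
    rec(x=6)
      rec(x=5)
        rec(x=4)
          rec(x=3)
            rec(x=2)
              rec(x=1)
              -> return 1
              rec(x=0)
              -> return 0
            -> return 1
            rec(x=1)
            -> return 1
          -> return 2
          rec(x=2) -> return 1  (same call as traced above)
        -> return 3
        rec(x=3) -> return 2  (same call as traced above)
      -> return 5
      rec(x=4) -> return 3  (same call as traced above)
    -> return 8
    rec(x=5) -> return 5  (same call as traced above)
  -> return 13
  rec(x=6) -> return 8  (same call as traced above)
-> return 21

cnt is incremented once per call, so count the calls in each subtree. Let C(x) = number of calls made by rec(x).
C(0) = C(1) = 1 (base case, no recursion); C(x) = 1 + C(x - 1) + C(x - 2) otherwise.
C(2) = 1 + C(1) + C(0) = 1 + 1 + 1 = 3
C(3) = 1 + C(2) + C(1) = 1 + 3 + 1 = 5
C(4) = 1 + C(3) + C(2) = 1 + 5 + 3 = 9
C(5) = 1 + C(4) + C(3) = 1 + 9 + 5 = 15
C(6) = 1 + C(5) + C(4) = 1 + 15 + 9 = 25
C(7) = 1 + C(6) + C(5) = 1 + 25 + 15 = 41
C(8) = 1 + C(7) + C(6) = 1 + 41 + 25 = 67
cnt = C(8) = 67

Final answer: 67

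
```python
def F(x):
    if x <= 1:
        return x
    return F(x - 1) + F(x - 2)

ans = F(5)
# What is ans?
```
Call trace (a repeated sub-call is expanded the first time; later identical calls just restate its return value):
F(x=5)
  F(x=4)
    F(x=3)
      F(x=2)
        F(x=1)
        -> return 1
        F(x=0)
        -> return 0
      -> return 1
      F(x=1)
      -> return 1
    -> return 2
    F(x=2) -> return 1  (same call as traced above)
  -> return 3
  F(x=3) -> return 2  (same call as traced above)
-> return 5

Final answer: 5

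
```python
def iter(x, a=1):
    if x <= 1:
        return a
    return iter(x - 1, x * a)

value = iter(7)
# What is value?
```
Call trace:
iter(x=7, a=1)
  iter(x=6, a=7)
    iter(x=5, a=42)
      iter(x=4, a=210)
        iter(x=3, a=840)
          iter(x=2, a=2520)
            iter(x=1, a=5040)
            -> return 5040
          -> return 5040
        -> return 5040
      -> return 5040
    -> return 5040
  -> return 5040
-> return 5040

Final answer: 5040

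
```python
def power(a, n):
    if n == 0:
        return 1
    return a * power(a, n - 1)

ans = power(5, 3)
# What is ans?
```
Call trace:
power(a=5, n=3)
  power(a=5, n=2)
    power(a=5, n=1)
      power(a=5, n=0)
      -> return 1
    -> return 5
  -> return 25
-> return 125

Final answer: 125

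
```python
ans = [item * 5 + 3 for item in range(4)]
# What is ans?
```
Trace:
  item=0
  item=1
  item=2
  item=3
  ans=[3, 8, 13, 18]

Final answer: [3, 8, 13, 18]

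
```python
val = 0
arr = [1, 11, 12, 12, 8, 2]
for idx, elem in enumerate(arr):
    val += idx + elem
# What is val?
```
Trace:
  val=0
  val=1, idx=0, elem=1
  val=13, idx=1, elem=11
  val=27, idx=2, elem=12
  val=42, idx=3, elem=12
  val=54, idx=4, elem=8
  val=61, idx=5, elem=2

Final answer: 61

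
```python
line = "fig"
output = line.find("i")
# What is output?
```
Trace:
  line='fig'
  line='fig', output=1

Final answer: 1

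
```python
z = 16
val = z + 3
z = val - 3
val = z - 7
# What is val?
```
Trace:
  z=16
  z=16, val=19
  z=16, val=19
  z=16, val=9

Final answer: 9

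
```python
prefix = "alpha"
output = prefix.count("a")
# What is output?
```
Trace:
  prefix='alpha'
  prefix='alpha', output=2

Final answer: 2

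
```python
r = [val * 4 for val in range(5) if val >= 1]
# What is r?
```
Trace:
  val=0
  val=1
  val=2
  val=3
  val=4
  r=[4, 8, 12, 16]

Final answer: [4, 8, 12, 16]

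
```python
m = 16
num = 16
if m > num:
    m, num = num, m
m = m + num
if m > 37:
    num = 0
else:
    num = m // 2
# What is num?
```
Trace:
  m=16
  m=16, num=16
  m=16, num=16
  m=32, num=16
  m=32, num=16

Final answer: 16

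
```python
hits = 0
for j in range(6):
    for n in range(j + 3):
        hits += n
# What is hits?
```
Trace:
  hits=0
  hits=0, j=0, n=0
  hits=1, j=0, n=1
  hits=3, j=0, n=2
  hits=3, j=1, n=0
  hits=4, j=1, n=1
  hits=6, j=1, n=2
  hits=9, j=1, n=3
  hits=9, j=2, n=0
  hits=10, j=2, n=1
  hits=12, j=2, n=2
  hits=15, j=2, n=3
  hits=19, j=2, n=4
  hits=19, j=3, n=0
  hits=20, j=3, n=1
  hits=22, j=3, n=2
  hits=25, j=3, n=3
  hits=29, j=3, n=4
  hits=34, j=3, n=5
  hits=34, j=4, n=0
  hits=35, j=4, n=1
  hits=37, j=4, n=2
  hits=40, j=4, n=3
  hits=44, j=4, n=4
  hits=49, j=4, n=5
  hits=55, j=4, n=6
  hits=55, j=5, n=0
  hits=56, j=5, n=1
  hits=58, j=5, n=2
  hits=61, j=5, n=3
  hits=65, j=5, n=4
  hits=70, j=5, n=5
  hits=76, j=5, n=6
  hits=83, j=5, n=7

Final answer: 83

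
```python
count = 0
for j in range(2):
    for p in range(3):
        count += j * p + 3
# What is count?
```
Trace:
  count=0
  count=3, j=0, p=0
  count=6, j=0, p=1
  count=9, j=0, p=2
  count=12, j=1, p=0
  count=16, j=1, p=1
  count=21, j=1, p=2

Final answer: 21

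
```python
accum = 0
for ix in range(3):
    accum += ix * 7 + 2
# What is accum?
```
Trace:
  accum=0
  accum=2, ix=0
  accum=11, ix=1
  accum=27, ix=2

Final answer: 27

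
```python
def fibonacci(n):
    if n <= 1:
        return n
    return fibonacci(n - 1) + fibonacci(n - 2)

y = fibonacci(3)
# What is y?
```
Call trace:
fibonacci(n=3)
  fibonacci(n=2)
    fibonacci(n=1)
    -> return 1
    fibonacci(n=0)
    -> return 0
  -> return 1
  fibonacci(n=1)
  -> return 1
-> return 2

Final answer: 2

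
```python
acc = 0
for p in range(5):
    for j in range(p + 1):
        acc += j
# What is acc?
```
Trace:
  acc=0
  acc=0, p=0, j=0
  acc=0, p=1, j=0
  acc=1, p=1, j=1
  acc=1, p=2, j=0
  acc=2, p=2, j=1
  acc=4, p=2, j=2
  acc=4, p=3, j=0
  acc=5, p=3, j=1
  acc=7, p=3, j=2
  acc=10, p=3, j=3
  acc=10, p=4, j=0
  acc=11, p=4, j=1
  acc=13, p=4, j=2
  acc=16, p=4, j=3
  acc=20, p=4, j=4

Final answer: 20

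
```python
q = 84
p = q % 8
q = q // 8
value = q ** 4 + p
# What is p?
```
Trace:
  q=84
  q=84, p=4
  q=10, p=4
  q=10, p=4, value=10004

Final answer: 4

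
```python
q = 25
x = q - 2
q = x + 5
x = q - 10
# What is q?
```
Trace:
  q=25
  q=25, x=23
  q=28, x=23
  q=28, x=18

Final answer: 28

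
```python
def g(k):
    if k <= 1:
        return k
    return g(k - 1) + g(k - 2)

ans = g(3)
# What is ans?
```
Call trace:
g(k=3)
  g(k=2)
    g(k=1)
    -> return 1
    g(k=0)
    -> return 0
  -> return 1
  g(k=1)
  -> return 1
-> return 2

Final answer: 2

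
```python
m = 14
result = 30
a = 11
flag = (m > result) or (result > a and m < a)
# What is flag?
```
Trace:
  m=14
  m=14, result=30
  m=14, result=30, a=11
  m=14, result=30, a=11, flag=False

Final answer: False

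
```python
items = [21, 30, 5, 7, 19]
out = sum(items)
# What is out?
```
Trace:
  items=[21, 30, 5, 7, 19]
  items=[21, 30, 5, 7, 19], out=82

Final answer: 82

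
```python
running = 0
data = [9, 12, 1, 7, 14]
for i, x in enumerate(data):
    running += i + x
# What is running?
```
Trace:
  running=0
  running=9, i=0, x=9
  running=22, i=1, x=12
  running=25, i=2, x=1
  running=35, i=3, x=7
  running=53, i=4, x=14

Final answer: 53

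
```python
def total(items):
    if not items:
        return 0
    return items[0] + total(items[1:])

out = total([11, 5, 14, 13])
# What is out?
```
Call trace:
total(items=[11, 5, 14, 13])
  total(items=[5, 14, 13])
    total(items=[14, 13])
      total(items=[13])
        total(items=[])
        -> return 0
      -> return 13
    -> return 27
  -> return 32
-> return 43

Final answer: 43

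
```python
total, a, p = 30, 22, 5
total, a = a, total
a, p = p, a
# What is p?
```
Trace:
  total=30, a=22, p=5
  total=22, a=30, p=5
  total=22, a=5, p=30

Final answer: 30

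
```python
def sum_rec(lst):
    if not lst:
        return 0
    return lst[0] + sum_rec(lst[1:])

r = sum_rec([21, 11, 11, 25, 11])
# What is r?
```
Call trace:
sum_rec(lst=[21, 11, 11, 25, 11])
  sum_rec(lst=[11, 11, 25, 11])
    sum_rec(lst=[11, 25, 11])
      sum_rec(lst=[25, 11])
        sum_rec(lst=[11])
          sum_rec(lst=[])
          -> return 0
        -> return 11
      -> return 36
    -> return 47
  -> return 58
-> return 79

Final answer: 79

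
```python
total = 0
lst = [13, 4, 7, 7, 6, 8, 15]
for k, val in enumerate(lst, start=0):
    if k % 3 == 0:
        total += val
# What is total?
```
Trace:
  total=0
  total=13, k=0, val=13
  total=13, k=1, val=4
  total=13, k=2, val=7
  total=20, k=3, val=7
  total=20, k=4, val=6
  total=20, k=5, val=8
  total=35, k=6, val=15

Final answer: 35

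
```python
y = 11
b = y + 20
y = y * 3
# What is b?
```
Trace:
  y=11
  y=11, b=31
  y=33, b=31

Final answer: 31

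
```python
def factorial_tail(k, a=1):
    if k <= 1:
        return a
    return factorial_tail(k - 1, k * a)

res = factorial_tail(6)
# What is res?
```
Call trace:
factorial_tail(k=6, a=1)
  factorial_tail(k=5, a=6)
    factorial_tail(k=4, a=30)
      factorial_tail(k=3, a=120)
        factorial_tail(k=2, a=360)
          factorial_tail(k=1, a=720)
          -> return 720
        -> return 720
      -> return 720
    -> return 720
  -> return 720
-> return 720

Final answer: 720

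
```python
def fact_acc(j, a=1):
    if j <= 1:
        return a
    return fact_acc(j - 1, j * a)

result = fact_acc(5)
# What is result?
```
Call trace:
fact_acc(j=5, a=1)
  fact_acc(j=4, a=5)
    fact_acc(j=3, a=20)
      fact_acc(j=2, a=60)
        fact_acc(j=1, a=120)
        -> return 120
      -> return 120
    -> return 120
  -> return 120
-> return 120

Final answer: 120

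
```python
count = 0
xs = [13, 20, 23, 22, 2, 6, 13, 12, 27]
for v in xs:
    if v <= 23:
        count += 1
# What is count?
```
Trace:
  count=0
  count=1, v=13
  count=2, v=20
  count=3, v=23
  count=4, v=22
  count=5, v=2
  count=6, v=6
  count=7, v=13
  count=8, v=12
  count=8, v=27

Final answer: 8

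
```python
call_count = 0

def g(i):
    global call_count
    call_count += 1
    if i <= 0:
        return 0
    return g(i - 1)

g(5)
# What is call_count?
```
Call trace:
g(i=5)
  g(i=4)
    g(i=3)
      g(i=2)
        g(i=1)
          g(i=0)
          -> return 0
        -> return 0
      -> return 0
    -> return 0
  -> return 0
-> return 0

call_count is incremented once per call. g is entered once for each i = 5, 4, 3, 2, 1, 0 (the i <= 0 call returns without recursing), i.e. 5 + 1 calls.
call_count = 6

Final answer: 6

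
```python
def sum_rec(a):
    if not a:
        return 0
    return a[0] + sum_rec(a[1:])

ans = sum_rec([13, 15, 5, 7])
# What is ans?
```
Call trace:
sum_rec(a=[13, 15, 5, 7])
  sum_rec(a=[15, 5, 7])
    sum_rec(a=[5, 7])
      sum_rec(a=[7])
        sum_rec(a=[])
        -> return 0
      -> return 7
    -> return 12
  -> return 27
-> return 40

Final answer: 40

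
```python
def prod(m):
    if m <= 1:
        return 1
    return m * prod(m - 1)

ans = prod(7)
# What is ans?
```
Call trace:
prod(m=7)
  prod(m=6)
    prod(m=5)
      prod(m=4)
        prod(m=3)
          prod(m=2)
            prod(m=1)
            -> return 1
          -> return 2
        -> return 6
      -> return 24
    -> return 120
  -> return 720
-> return 5040

Final answer: 5040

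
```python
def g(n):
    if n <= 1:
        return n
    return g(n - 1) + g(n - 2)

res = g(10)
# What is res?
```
Call trace (a repeated sub-call is expanded the first time; later identical calls just restate its return value):
g(n=10)
  g(n=9)
    g(n=8)
      g(n=7)
        g(n=6)
          g(n=5)
            g(n=4)
              g(n=3)
                g(n=2)
                  g(n=1)
                  -> return 1
                  g(n=0)
                  -> return 0
                -> return 1
                g(n=1)
                -> return 1
              -> return 2
              g(n=2) -> return 1  (same call as traced above)
            -> return 3
            g(n=3) -> return 2  (same call as traced above)
          -> return 5
          g(n=4) -> return 3  (same call as traced above)
        -> return 8
        g(n=5) -> return 5  (same call as traced above)
      -> return 13
      g(n=6) -> return 8  (same call as traced above)
    -> return 21
    g(n=7) -> return 13  (same call as traced above)
  -> return 34
  g(n=8) -> return 21  (same call as traced above)
-> return 55

Final answer: 55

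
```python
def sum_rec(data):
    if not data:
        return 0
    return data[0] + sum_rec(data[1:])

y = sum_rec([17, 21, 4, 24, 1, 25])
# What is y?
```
Call trace:
sum_rec(data=[17, 21, 4, 24, 1, 25])
  sum_rec(data=[21, 4, 24, 1, 25])
    sum_rec(data=[4, 24, 1, 25])
      sum_rec(data=[24, 1, 25])
        sum_rec(data=[1, 25])
          sum_rec(data=[25])
            sum_rec(data=[])
            -> return 0
          -> return 25
        -> return 26
      -> return 50
    -> return 54
  -> return 75
-> return 92

Final answer: 92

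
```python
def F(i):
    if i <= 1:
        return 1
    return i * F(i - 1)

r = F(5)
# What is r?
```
Call trace:
F(i=5)
  F(i=4)
    F(i=3)
      F(i=2)
        F(i=1)
        -> return 1
      -> return 2
    -> return 6
  -> return 24
-> return 120

Final answer: 120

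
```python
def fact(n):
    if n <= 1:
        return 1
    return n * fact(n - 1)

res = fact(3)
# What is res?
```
Call trace:
fact(n=3)
  fact(n=2)
    fact(n=1)
    -> return 1
  -> return 2
-> return 6

Final answer: 6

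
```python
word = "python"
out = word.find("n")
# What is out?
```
Trace:
  word='python'
  word='python', out=5

Final answer: 5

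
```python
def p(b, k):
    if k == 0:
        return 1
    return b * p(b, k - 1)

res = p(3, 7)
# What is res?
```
Call trace:
p(b=3, k=7)
  p(b=3, k=6)
    p(b=3, k=5)
      p(b=3, k=4)
        p(b=3, k=3)
          p(b=3, k=2)
            p(b=3, k=1)
              p(b=3, k=0)
              -> return 1
            -> return 3
          -> return 9
        -> return 27
      -> return 81
    -> return 243
  -> return 729
-> return 2187

Final answer: 2187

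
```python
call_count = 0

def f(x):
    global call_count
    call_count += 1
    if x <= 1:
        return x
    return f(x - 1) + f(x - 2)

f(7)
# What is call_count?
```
Call trace (a repeated sub-call is expanded the first time; later identical calls just restate its return value):
f(x=7)
  f(x=6)
    f(x=5)
      f(x=4)
        f(x=3)
          f(x=2)
            f(x=1)
            -> return 1
            f(x=0)
            -> return 0
          -> return 1
          f(x=1)
          -> return 1
        -> return 2
        f(x=2) -> return 1  (same call as traced above)
      -> return 3
      f(x=3) -> return 2  (same call as traced above)
    -> return 5
    f(x=4) -> return 3  (same call as traced above)
  -> return 8
  f(x=5) -> return 5  (same call as traced above)
-> return 13

call_count is incremented once per call, so count the calls in each subtree. Let C(x) = number of calls made by f(x).
C(0) = C(1) = 1 (base case, no recursion); C(x) = 1 + C(x - 1) + C(x - 2) otherwise.
C(2) = 1 + C(1) + C(0) = 1 + 1 + 1 = 3
C(3) = 1 + C(2) + C(1) = 1 + 3 + 1 = 5
C(4) = 1 + C(3) + C(2) = 1 + 5 + 3 = 9
C(5) = 1 + C(4) + C(3) = 1 + 9 + 5 = 15
C(6) = 1 + C(5) + C(4) = 1 + 15 + 9 = 25
C(7) = 1 + C(6) + C(5) = 1 + 25 + 15 = 41
call_count = C(7) = 41

Final answer: 41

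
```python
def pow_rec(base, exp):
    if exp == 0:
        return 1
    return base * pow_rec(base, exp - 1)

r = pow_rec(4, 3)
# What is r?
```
Call trace:
pow_rec(base=4, exp=3)
  pow_rec(base=4, exp=2)
    pow_rec(base=4, exp=1)
      pow_rec(base=4, exp=0)
      -> return 1
    -> return 4
  -> return 16
-> return 64

Final answer: 64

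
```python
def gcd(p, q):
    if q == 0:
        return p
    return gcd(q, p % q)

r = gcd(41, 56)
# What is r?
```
Call trace:
gcd(p=41, q=56)
  gcd(p=56, q=41)
    gcd(p=41, q=15)
      gcd(p=15, q=11)
        gcd(p=11, q=4)
          gcd(p=4, q=3)
            gcd(p=3, q=1)
              gcd(p=1, q=0)
              -> return 1
            -> return 1
          -> return 1
        -> return 1
      -> return 1
    -> return 1
  -> return 1
-> return 1

Final answer: 1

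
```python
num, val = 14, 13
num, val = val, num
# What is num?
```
Trace:
  num=14, val=13
  num=13, val=14

Final answer: 13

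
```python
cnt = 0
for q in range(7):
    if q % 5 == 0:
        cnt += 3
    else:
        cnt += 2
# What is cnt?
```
Trace:
  cnt=0
  cnt=3, q=0
  cnt=5, q=1
  cnt=7, q=2
  cnt=9, q=3
  cnt=11, q=4
  cnt=14, q=5
  cnt=16, q=6

Final answer: 16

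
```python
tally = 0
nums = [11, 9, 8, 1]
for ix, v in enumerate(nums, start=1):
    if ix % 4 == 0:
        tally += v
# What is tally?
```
Trace:
  tally=0
  tally=0, ix=1, v=11
  tally=0, ix=2, v=9
  tally=0, ix=3, v=8
  tally=1, ix=4, v=1

Final answer: 1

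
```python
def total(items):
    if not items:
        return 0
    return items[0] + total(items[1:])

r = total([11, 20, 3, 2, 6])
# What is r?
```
Call trace:
total(items=[11, 20, 3, 2, 6])
  total(items=[20, 3, 2, 6])
    total(items=[3, 2, 6])
      total(items=[2, 6])
        total(items=[6])
          total(items=[])
          -> return 0
        -> return 6
      -> return 8
    -> return 11
  -> return 31
-> return 42

Final answer: 42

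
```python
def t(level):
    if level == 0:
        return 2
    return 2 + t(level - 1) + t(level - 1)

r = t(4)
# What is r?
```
Call trace (a repeated sub-call is expanded the first time; later identical calls just restate its return value):
t(level=4)
  t(level=3)
    t(level=2)
      t(level=1)
        t(level=0)
        -> return 2
        t(level=0)
        -> return 2
      -> return 6
      t(level=1) -> return 6  (same call as traced above)
    -> return 14
    t(level=2) -> return 14  (same call as traced above)
  -> return 30
  t(level=3) -> return 30  (same call as traced above)
-> return 62

Final answer: 62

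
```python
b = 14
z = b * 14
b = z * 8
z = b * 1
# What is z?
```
Trace:
  b=14
  b=14, z=196
  b=1568, z=196
  b=1568, z=1568

Final answer: 1568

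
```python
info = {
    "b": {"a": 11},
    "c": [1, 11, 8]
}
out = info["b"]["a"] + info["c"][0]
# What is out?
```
Trace:
  info={'b': {'a': 11}, 'c': [1, 11, 8]}
  info={'b': {'a': 11}, 'c': [1, 11, 8]}, out=12

Final answer: 12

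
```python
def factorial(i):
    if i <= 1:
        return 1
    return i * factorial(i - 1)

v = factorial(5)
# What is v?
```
Call trace:
factorial(i=5)
  factorial(i=4)
    factorial(i=3)
      factorial(i=2)
        factorial(i=1)
        -> return 1
      -> return 2
    -> return 6
  -> return 24
-> return 120

Final answer: 120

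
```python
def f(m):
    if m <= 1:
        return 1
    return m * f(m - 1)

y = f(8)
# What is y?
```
Call trace:
f(m=8)
  f(m=7)
    f(m=6)
      f(m=5)
        f(m=4)
          f(m=3)
            f(m=2)
              f(m=1)
              -> return 1
            -> return 2
          -> return 6
        -> return 24
      -> return 120
    -> return 720
  -> return 5040
-> return 40320

Final answer: 40320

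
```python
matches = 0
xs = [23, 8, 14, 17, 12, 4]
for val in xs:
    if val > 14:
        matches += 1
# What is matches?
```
Trace:
  matches=0
  matches=1, val=23
  matches=1, val=8
  matches=1, val=14
  matches=2, val=17
  matches=2, val=12
  matches=2, val=4

Final answer: 2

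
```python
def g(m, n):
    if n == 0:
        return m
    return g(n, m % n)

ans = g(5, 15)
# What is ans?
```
Call trace:
g(m=5, n=15)
  g(m=15, n=5)
    g(m=5, n=0)
    -> return 5
  -> return 5
-> return 5

Final answer: 5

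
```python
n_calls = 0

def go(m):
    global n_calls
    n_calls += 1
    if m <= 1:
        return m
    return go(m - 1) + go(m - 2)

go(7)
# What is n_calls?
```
Call trace (a repeated sub-call is expanded the first time; later identical calls just restate its return value):
go(m=7)
  go(m=6)
    go(m=5)
      go(m=4)
        go(m=3)
          go(m=2)
            go(m=1)
            -> return 1
            go(m=0)
            -> return 0
          -> return 1
          go(m=1)
          -> return 1
        -> return 2
        go(m=2) -> return 1  (same call as traced above)
      -> return 3
      go(m=3) -> return 2  (same call as traced above)
    -> return 5
    go(m=4) -> return 3  (same call as traced above)
  -> return 8
  go(m=5) -> return 5  (same call as traced above)
-> return 13

n_calls is incremented once per call, so count the calls in each subtree. Let C(m) = number of calls made by go(m).
C(0) = C(1) = 1 (base case, no recursion); C(m) = 1 + C(m - 1) + C(m - 2) otherwise.
C(2) = 1 + C(1) + C(0) = 1 + 1 + 1 = 3
C(3) = 1 + C(2) + C(1) = 1 + 3 + 1 = 5
C(4) = 1 + C(3) + C(2) = 1 + 5 + 3 = 9
C(5) = 1 + C(4) + C(3) = 1 + 9 + 5 = 15
C(6) = 1 + C(5) + C(4) = 1 + 15 + 9 = 25
C(7) = 1 + C(6) + C(5) = 1 + 25 + 15 = 41
n_calls = C(7) = 41

Final answer: 41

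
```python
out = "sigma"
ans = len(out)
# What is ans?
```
Trace:
  out='sigma'
  out='sigma', ans=5

Final answer: 5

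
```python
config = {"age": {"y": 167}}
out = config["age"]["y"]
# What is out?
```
Trace:
  config={'age': {'y': 167}}
  config={'age': {'y': 167}}, out=167

Final answer: 167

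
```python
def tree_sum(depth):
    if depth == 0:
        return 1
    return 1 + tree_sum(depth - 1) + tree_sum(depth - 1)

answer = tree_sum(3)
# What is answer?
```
Call trace (a repeated sub-call is expanded the first time; later identical calls just restate its return value):
tree_sum(depth=3)
  tree_sum(depth=2)
    tree_sum(depth=1)
      tree_sum(depth=0)
      -> return 1
      tree_sum(depth=0)
      -> return 1
    -> return 3
    tree_sum(depth=1) -> return 3  (same call as traced above)
  -> return 7
  tree_sum(depth=2) -> return 7  (same call as traced above)
-> return 15

Final answer: 15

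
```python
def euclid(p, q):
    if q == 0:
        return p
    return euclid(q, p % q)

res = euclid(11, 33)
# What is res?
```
Call trace:
euclid(p=11, q=33)
  euclid(p=33, q=11)
    euclid(p=11, q=0)
    -> return 11
  -> return 11
-> return 11

Final answer: 11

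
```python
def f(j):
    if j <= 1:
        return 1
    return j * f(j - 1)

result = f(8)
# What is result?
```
Call trace:
f(j=8)
  f(j=7)
    f(j=6)
      f(j=5)
        f(j=4)
          f(j=3)
            f(j=2)
              f(j=1)
              -> return 1
            -> return 2
          -> return 6
        -> return 24
      -> return 120
    -> return 720
  -> return 5040
-> return 40320

Final answer: 40320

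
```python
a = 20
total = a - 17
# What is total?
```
Trace:
  a=20
  a=20, total=3

Final answer: 3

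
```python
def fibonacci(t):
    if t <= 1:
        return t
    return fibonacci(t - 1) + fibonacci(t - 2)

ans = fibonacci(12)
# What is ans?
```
Call trace (a repeated sub-call is expanded the first time; later identical calls just restate its return value):
fibonacci(t=12)
  fibonacci(t=11)
    fibonacci(t=10)
      fibonacci(t=9)
        fibonacci(t=8)
          fibonacci(t=7)
            fibonacci(t=6)
              fibonacci(t=5)
                fibonacci(t=4)
                  fibonacci(t=3)
                    fibonacci(t=2)
                      fibonacci(t=1)
                      -> return 1
                      fibonacci(t=0)
                      -> return 0
                    -> return 1
                    fibonacci(t=1)
                    -> return 1
                  -> return 2
                  fibonacci(t=2) -> return 1  (same call as traced above)
                -> return 3
                fibonacci(t=3) -> return 2  (same call as traced above)
              -> return 5
              fibonacci(t=4) -> return 3  (same call as traced above)
            -> return 8
            fibonacci(t=5) -> return 5  (same call as traced above)
          -> return 13
          fibonacci(t=6) -> return 8  (same call as traced above)
        -> return 21
        fibonacci(t=7) -> return 13  (same call as traced above)
      -> return 34
      fibonacci(t=8) -> return 21  (same call as traced above)
    -> return 55
    fibonacci(t=9) -> return 34  (same call as traced above)
  -> return 89
  fibonacci(t=10) -> return 55  (same call as traced above)
-> return 144

Final answer: 144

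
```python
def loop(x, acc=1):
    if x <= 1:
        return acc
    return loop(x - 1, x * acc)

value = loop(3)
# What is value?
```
Call trace:
loop(x=3, acc=1)
  loop(x=2, acc=3)
    loop(x=1, acc=6)
    -> return 6
  -> return 6
-> return 6

Final answer: 6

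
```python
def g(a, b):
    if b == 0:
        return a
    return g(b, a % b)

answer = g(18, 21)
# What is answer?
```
Call trace:
g(a=18, b=21)
  g(a=21, b=18)
    g(a=18, b=3)
      g(a=3, b=0)
      -> return 3
    -> return 3
  -> return 3
-> return 3

Final answer: 3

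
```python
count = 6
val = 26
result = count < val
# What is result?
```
Trace:
  count=6
  count=6, val=26
  count=6, val=26, result=True

Final answer: True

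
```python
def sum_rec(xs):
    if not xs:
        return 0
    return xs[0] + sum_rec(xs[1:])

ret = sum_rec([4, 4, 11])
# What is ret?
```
Call trace:
sum_rec(xs=[4, 4, 11])
  sum_rec(xs=[4, 11])
    sum_rec(xs=[11])
      sum_rec(xs=[])
      -> return 0
    -> return 11
  -> return 15
-> return 19

Final answer: 19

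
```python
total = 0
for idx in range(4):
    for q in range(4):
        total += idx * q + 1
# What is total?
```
Trace:
  total=0
  total=1, idx=0, q=0
  total=2, idx=0, q=1
  total=3, idx=0, q=2
  total=4, idx=0, q=3
  total=5, idx=1, q=0
  total=7, idx=1, q=1
  total=10, idx=1, q=2
  total=14, idx=1, q=3
  total=15, idx=2, q=0
  total=18, idx=2, q=1
  total=23, idx=2, q=2
  total=30, idx=2, q=3
  total=31, idx=3, q=0
  total=35, idx=3, q=1
  total=42, idx=3, q=2
  total=52, idx=3, q=3

Final answer: 52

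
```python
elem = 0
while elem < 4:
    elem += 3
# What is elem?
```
Trace:
  elem=0
  elem=3
  elem=6

Final answer: 6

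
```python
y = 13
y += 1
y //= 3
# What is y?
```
Trace:
  y=13
  y=14
  y=4

Final answer: 4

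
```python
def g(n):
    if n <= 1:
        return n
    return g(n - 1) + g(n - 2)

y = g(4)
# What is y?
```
Call trace (a repeated sub-call is expanded the first time; later identical calls just restate its return value):
g(n=4)
  g(n=3)
    g(n=2)
      g(n=1)
      -> return 1
      g(n=0)
      -> return 0
    -> return 1
    g(n=1)
    -> return 1
  -> return 2
  g(n=2) -> return 1  (same call as traced above)
-> return 3

Final answer: 3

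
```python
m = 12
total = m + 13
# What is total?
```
Trace:
  m=12
  m=12, total=25

Final answer: 25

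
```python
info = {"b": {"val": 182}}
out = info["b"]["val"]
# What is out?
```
Trace:
  info={'b': {'val': 182}}
  info={'b': {'val': 182}}, out=182

Final answer: 182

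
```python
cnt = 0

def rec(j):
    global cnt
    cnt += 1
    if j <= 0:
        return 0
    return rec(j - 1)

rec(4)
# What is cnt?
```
Call trace:
rec(j=4)
  rec(j=3)
    rec(j=2)
      rec(j=1)
        rec(j=0)
        -> return 0
      -> return 0
    -> return 0
  -> return 0
-> return 0

cnt is incremented once per call. rec is entered once for each j = 4, 3, 2, 1, 0 (the j <= 0 call returns without recursing), i.e. 4 + 1 calls.
cnt = 5

Final answer: 5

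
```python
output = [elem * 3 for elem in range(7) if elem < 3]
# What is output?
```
Trace:
  elem=0
  elem=1
  elem=2
  elem=3
  elem=4
  elem=5
  elem=6
  output=[0, 3, 6]

Final answer: [0, 3, 6]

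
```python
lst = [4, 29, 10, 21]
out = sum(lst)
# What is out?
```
Trace:
  lst=[4, 29, 10, 21]
  lst=[4, 29, 10, 21], out=64

Final answer: 64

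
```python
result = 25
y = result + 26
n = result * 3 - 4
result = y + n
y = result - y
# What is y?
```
Trace:
  result=25
  result=25, y=51
  result=25, y=51, n=71
  result=122, y=51, n=71
  result=122, y=71, n=71

Final answer: 71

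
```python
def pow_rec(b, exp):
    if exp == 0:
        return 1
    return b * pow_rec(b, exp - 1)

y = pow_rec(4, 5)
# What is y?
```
Call trace:
pow_rec(b=4, exp=5)
  pow_rec(b=4, exp=4)
    pow_rec(b=4, exp=3)
      pow_rec(b=4, exp=2)
        pow_rec(b=4, exp=1)
          pow_rec(b=4, exp=0)
          -> return 1
        -> return 4
      -> return 16
    -> return 64
  -> return 256
-> return 1024

Final answer: 1024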